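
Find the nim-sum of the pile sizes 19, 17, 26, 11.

19

Bitwise XOR of the heap sizes:
  10011  (19)
  10001  (17)
  11010  (26)
  01011  (11)
  -----
  10011  (19)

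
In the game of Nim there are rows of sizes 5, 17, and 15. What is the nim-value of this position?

27

Nim-sum: 5 ^ 17 ^ 15 = 27.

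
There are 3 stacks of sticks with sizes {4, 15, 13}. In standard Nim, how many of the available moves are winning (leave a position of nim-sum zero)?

3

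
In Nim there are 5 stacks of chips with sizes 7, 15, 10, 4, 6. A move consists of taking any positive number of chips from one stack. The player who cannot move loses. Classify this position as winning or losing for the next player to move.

In binary:
  0111  (7)
  1111  (15)
  1010  (10)
  0100  (4)
  0110  (6)
  ----
  0000  (0)
The nim-sum is 0, so this is a P-position: the player to move is in a losing position under optimal play.

Losing position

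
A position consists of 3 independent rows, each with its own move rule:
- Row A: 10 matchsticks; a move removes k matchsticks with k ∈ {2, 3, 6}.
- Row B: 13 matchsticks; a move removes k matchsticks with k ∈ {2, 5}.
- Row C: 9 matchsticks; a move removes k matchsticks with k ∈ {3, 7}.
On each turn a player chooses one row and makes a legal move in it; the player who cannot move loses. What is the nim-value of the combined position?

0

For row A, compute g(0), g(1), … with moves {2, 3, 6}:
k:     0  1  2  3  4  5  6  7  8  9 10
g(k):  0  0  1  1  2  0  3  1  2  0  0
So g(10) = 0.
Grundy values for row B (subtraction set {2, 5}):
k:     0  1  2  3  4  5  6  7  8  9 10 11 12 13
g(k):  0  0  1  1  0  2  1  0  0  1  1  0  2  1
So g(13) = 1.
Build the Grundy sequence for row C with g(k) = mex{g(k−s) : s ∈ {3, 7}, s ≤ k}:
g(0) = mex{} = 0
g(1) = mex{} = 0
g(2) = mex{} = 0
g(3) = mex{0} = 1
g(4) = mex{0} = 1
g(5) = mex{0} = 1
g(6) = mex{1} = 0
g(7) = mex{0,1} = 2
g(8) = mex{0,1} = 2
g(9) = mex{0} = 1
So g(9) = 1.
The value of a disjunctive sum is the nim-sum of the parts.
Combined value = 0 ⊕ 1 ⊕ 1 = 0.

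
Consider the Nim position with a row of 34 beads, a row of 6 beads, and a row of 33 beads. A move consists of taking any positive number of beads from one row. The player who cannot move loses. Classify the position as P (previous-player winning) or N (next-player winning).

N-position

Nim-sum: 34 ^ 6 ^ 33 = 5.
The nim-sum is 5 ≠ 0, so this is an N-position: the player to move can win.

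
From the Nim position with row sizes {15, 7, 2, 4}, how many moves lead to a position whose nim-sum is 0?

1

In binary:
  1111  (15)
  0111  (7)
  0010  (2)
  0100  (4)
  ----
  1110  (14)
The overall nim-sum is X = 14. A row of size p has a winning move iff p XOR X < p (reduce it to p XOR X).
  15: 15 XOR 14 = 1 < 15 — winning move (to 1).
  7: 7 XOR 14 = 9 ≥ 7 — no move.
  2: 2 XOR 14 = 12 ≥ 2 — no move.
  4: 4 XOR 14 = 10 ≥ 4 — no move.
That gives 1 winning move.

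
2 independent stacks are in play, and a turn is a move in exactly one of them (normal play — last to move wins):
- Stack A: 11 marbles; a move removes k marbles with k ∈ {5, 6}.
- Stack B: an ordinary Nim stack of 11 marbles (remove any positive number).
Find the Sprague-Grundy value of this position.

For stack A, compute g(0), g(1), … with moves {5, 6}:
g(0) = mex{} = 0
g(1) = mex{} = 0
g(2) = mex{} = 0
g(3) = mex{} = 0
g(4) = mex{} = 0
g(5) = mex{0} = 1
g(6) = mex{0} = 1
g(7) = mex{0} = 1
g(8) = mex{0} = 1
g(9) = mex{0} = 1
g(10) = mex{0,1} = 2
g(11) = mex{1} = 0
So g(11) = 0.
Stack B is a plain Nim stack of size 11, so its Grundy value is 11.
By the Sprague-Grundy theorem, the Grundy value of a sum of independent games is the XOR of the component values.
Combined value = 0 ⊕ 11 = 11.

11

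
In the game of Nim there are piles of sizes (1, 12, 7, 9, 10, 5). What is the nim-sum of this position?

Nim-sum: 1 ⊕ 12 ⊕ 7 ⊕ 9 ⊕ 10 ⊕ 5 = 12.

12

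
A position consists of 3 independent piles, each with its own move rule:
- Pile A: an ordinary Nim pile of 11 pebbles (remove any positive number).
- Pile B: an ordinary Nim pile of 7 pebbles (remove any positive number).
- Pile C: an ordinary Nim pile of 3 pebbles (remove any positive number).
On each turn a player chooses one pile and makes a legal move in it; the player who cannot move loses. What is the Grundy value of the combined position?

15

Pile A is a plain Nim pile of size 11, so its Grundy value is 11.
Pile B is a plain Nim pile of size 7, so its Grundy value is 7.
Pile C is a plain Nim pile of size 3, so its Grundy value is 3.
By the Sprague-Grundy theorem, the Grundy value of a sum of independent games is the XOR of the component values.
Combined value = 11 XOR 7 XOR 3 = 15.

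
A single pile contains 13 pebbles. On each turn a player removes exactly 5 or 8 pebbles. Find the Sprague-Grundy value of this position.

Build the Grundy sequence with g(k) = mex{g(k−s) : s ∈ {5, 8}, s ≤ k}:
k:     0  1  2  3  4  5  6  7  8  9 10 11 12 13
g(k):  0  0  0  0  0  1  1  1  1  1  2  2  2  0
So g(13) = 0.

0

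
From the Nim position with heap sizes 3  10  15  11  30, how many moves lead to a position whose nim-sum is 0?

Nim-sum: 3 XOR 10 XOR 15 XOR 11 XOR 30 = 19.
The overall nim-sum is X = 19. A heap of size p has a winning move iff p XOR X < p (reduce it to p XOR X).
  3: 3 XOR 19 = 16 ≥ 3 — no move.
  10: 10 XOR 19 = 25 ≥ 10 — no move.
  15: 15 XOR 19 = 28 ≥ 15 — no move.
  11: 11 XOR 19 = 24 ≥ 11 — no move.
  30: 30 XOR 19 = 13 < 30 — winning move (to 13).
That gives 1 winning move.

1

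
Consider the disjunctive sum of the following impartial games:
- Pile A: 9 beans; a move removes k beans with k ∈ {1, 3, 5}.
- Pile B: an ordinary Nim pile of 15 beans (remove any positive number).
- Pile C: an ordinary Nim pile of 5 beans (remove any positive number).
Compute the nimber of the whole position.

11

Build the Grundy sequence for pile A with g(k) = mex{g(k−s) : s ∈ {1, 3, 5}, s ≤ k}:
k:     0  1  2  3  4  5  6  7  8  9
g(k):  0  1  0  1  0  1  0  1  0  1
So g(9) = 1.
Pile B is a plain Nim pile of size 15, so its Grundy value is 15.
Pile C is a plain Nim pile of size 5, so its Grundy value is 5.
By the Sprague-Grundy theorem, the Grundy value of a sum of independent games is the XOR of the component values.
Combined value = 1 XOR 15 XOR 5 = 11.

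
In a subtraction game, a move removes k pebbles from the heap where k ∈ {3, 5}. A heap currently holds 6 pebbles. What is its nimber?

2

Build the Grundy sequence with g(k) = mex{g(k−s) : s ∈ {3, 5}, s ≤ k}:
g(0) = mex{} = 0
g(1) = mex{} = 0
g(2) = mex{} = 0
g(3) = mex{0} = 1
g(4) = mex{0} = 1
g(5) = mex{0} = 1
g(6) = mex{0,1} = 2
So g(6) = 2.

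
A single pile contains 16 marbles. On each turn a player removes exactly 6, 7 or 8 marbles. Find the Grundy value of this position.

0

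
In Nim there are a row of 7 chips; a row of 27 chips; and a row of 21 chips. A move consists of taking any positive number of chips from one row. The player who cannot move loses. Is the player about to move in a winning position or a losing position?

Compute the nim-sum pairwise:
7 ⊕ 27 = 28
28 ⊕ 21 = 9
The nim-sum is 9 ≠ 0, so this is an N-position: the player to move can win.

Winning position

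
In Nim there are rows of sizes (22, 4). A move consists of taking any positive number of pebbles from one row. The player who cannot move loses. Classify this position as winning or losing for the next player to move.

Winning position

Write each in binary and XOR column by column:
  10110  (22)
  00100  (4)
  -----
  10010  (18)
The nim-sum is 18 ≠ 0, so this is an N-position: the player to move can win.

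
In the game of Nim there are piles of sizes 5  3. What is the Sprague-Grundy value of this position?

6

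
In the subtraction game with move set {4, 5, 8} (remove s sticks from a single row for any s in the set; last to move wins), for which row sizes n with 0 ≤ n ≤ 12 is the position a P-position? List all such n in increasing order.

0, 1, 2, 3, 12

Build the Grundy sequence with g(k) = mex{g(k−s) : s ∈ {4, 5, 8}, s ≤ k}:
g(0) = mex{} = 0
g(1) = mex{} = 0
g(2) = mex{} = 0
g(3) = mex{} = 0
g(4) = mex{0} = 1
g(5) = mex{0} = 1
g(6) = mex{0} = 1
g(7) = mex{0} = 1
g(8) = mex{0,1} = 2
g(9) = mex{0,1} = 2
g(10) = mex{0,1} = 2
g(11) = mex{0,1} = 2
g(12) = mex{1,2} = 0
The P-positions (g = 0) in 0..12 are 0, 1, 2, 3, 12.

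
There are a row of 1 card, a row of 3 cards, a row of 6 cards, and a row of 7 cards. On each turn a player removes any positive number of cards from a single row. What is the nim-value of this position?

Write each in binary and XOR column by column:
  001  (1)
  011  (3)
  110  (6)
  111  (7)
  ---
  011  (3)

3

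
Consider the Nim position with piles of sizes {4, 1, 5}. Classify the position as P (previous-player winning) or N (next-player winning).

P-position

Write each in binary and XOR column by column:
  100  (4)
  001  (1)
  101  (5)
  ---
  000  (0)
The nim-sum is 0, so this is a P-position: the player to move is in a losing position under optimal play.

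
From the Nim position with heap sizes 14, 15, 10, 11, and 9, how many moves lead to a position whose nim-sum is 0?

5

Nim-sum: 14 XOR 15 XOR 10 XOR 11 XOR 9 = 9.
The overall nim-sum is X = 9. A heap of size p has a winning move iff p XOR X < p (reduce it to p XOR X).
  14: 14 XOR 9 = 7 < 14 — winning move (to 7).
  15: 15 XOR 9 = 6 < 15 — winning move (to 6).
  10: 10 XOR 9 = 3 < 10 — winning move (to 3).
  11: 11 XOR 9 = 2 < 11 — winning move (to 2).
  9: 9 XOR 9 = 0 < 9 — winning move (to 0).
That gives 5 winning moves.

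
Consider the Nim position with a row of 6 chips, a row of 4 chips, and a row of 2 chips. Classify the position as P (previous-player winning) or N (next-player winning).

Nim-sum: 6 ⊕ 4 ⊕ 2 = 0.
The nim-sum is 0, so this is a P-position: the player to move is in a losing position under optimal play.

P-position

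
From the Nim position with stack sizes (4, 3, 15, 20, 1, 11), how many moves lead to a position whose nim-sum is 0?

1

Compute the nim-sum pairwise:
4 XOR 3 = 7
7 XOR 15 = 8
8 XOR 20 = 28
28 XOR 1 = 29
29 XOR 11 = 22
The overall nim-sum is X = 22. A stack of size p has a winning move iff p XOR X < p (reduce it to p XOR X).
  4: 4 XOR 22 = 18 ≥ 4 — no move.
  3: 3 XOR 22 = 21 ≥ 3 — no move.
  15: 15 XOR 22 = 25 ≥ 15 — no move.
  20: 20 XOR 22 = 2 < 20 — winning move (to 2).
  1: 1 XOR 22 = 23 ≥ 1 — no move.
  11: 11 XOR 22 = 29 ≥ 11 — no move.
That gives 1 winning move.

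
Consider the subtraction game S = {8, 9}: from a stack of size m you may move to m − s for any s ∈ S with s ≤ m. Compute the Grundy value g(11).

Compute g(0), g(1), … for moves {8, 9}:
k:     0  1  2  3  4  5  6  7  8  9 10 11
g(k):  0  0  0  0  0  0  0  0  1  1  1  1
So g(11) = 1.

1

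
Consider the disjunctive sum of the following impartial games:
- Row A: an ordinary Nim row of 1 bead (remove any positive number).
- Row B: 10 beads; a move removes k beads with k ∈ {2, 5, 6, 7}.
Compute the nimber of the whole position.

Row A is a plain Nim row of size 1, so its Grundy value is 1.
Build the Grundy sequence for row B with g(k) = mex{g(k−s) : s ∈ {2, 5, 6, 7}, s ≤ k}:
k:     0  1  2  3  4  5  6  7  8  9 10
g(k):  0  0  1  1  0  2  1  3  2  2  3
So g(10) = 3.
By the Sprague-Grundy theorem, the Grundy value of a sum of independent games is the XOR of the component values.
Combined value = 1 XOR 3 = 2.

2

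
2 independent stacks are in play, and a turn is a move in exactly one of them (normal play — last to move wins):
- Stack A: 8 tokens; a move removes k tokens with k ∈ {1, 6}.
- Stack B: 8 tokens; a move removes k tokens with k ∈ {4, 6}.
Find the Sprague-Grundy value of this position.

3

For stack A, compute g(0), g(1), … with moves {1, 6}:
g(0) = mex{} = 0
g(1) = mex{0} = 1
g(2) = mex{1} = 0
g(3) = mex{0} = 1
g(4) = mex{1} = 0
g(5) = mex{0} = 1
g(6) = mex{0,1} = 2
g(7) = mex{1,2} = 0
g(8) = mex{0} = 1
So g(8) = 1.
Build the Grundy sequence for stack B with g(k) = mex{g(k−s) : s ∈ {4, 6}, s ≤ k}:
k:     0  1  2  3  4  5  6  7  8
g(k):  0  0  0  0  1  1  1  1  2
So g(8) = 2.
The value of a disjunctive sum is the nim-sum of the parts.
Combined value = 1 XOR 2 = 3.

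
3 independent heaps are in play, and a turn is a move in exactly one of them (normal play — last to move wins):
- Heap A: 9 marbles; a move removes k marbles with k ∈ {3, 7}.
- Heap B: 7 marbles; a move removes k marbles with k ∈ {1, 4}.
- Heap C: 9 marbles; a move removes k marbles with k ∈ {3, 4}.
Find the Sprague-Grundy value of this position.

1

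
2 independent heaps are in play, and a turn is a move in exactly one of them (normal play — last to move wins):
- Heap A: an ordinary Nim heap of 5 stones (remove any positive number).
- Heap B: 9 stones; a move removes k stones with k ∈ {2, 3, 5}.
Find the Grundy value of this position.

Heap A is a plain Nim heap of size 5, so its Grundy value is 5.
Grundy values for heap B (subtraction set {2, 3, 5}):
g(0) = mex{} = 0
g(1) = mex{} = 0
g(2) = mex{0} = 1
g(3) = mex{0} = 1
g(4) = mex{0,1} = 2
g(5) = mex{0,1} = 2
g(6) = mex{0,1,2} = 3
g(7) = mex{1,2} = 0
g(8) = mex{1,2,3} = 0
g(9) = mex{0,2,3} = 1
So g(9) = 1.
By the Sprague-Grundy theorem, the Grundy value of a sum of independent games is the XOR of the component values.
Combined value = 5 XOR 1 = 4.

4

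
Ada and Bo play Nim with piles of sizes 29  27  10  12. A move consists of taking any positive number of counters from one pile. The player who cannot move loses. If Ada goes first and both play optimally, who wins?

Bo wins

Nim-sum: 29 XOR 27 XOR 10 XOR 12 = 0.
The nim-sum is 0, so this is a P-position: the player to move is in a losing position under optimal play; Ada is about to move from it and so loses — Bo wins.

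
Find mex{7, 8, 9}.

0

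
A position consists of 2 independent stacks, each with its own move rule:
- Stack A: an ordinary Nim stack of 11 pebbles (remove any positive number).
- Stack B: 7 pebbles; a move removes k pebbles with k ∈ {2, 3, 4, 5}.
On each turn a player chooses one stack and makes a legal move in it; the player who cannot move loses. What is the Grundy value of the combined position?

11

Stack A is a plain Nim stack of size 11, so its Grundy value is 11.
Build the Grundy sequence for stack B with g(k) = mex{g(k−s) : s ∈ {2, 3, 4, 5}, s ≤ k}:
g(0) = mex{} = 0
g(1) = mex{} = 0
g(2) = mex{0} = 1
g(3) = mex{0} = 1
g(4) = mex{0,1} = 2
g(5) = mex{0,1} = 2
g(6) = mex{0,1,2} = 3
g(7) = mex{1,2} = 0
So g(7) = 0.
The value of a disjunctive sum is the nim-sum of the parts.
Combined value = 11 ⊕ 0 = 11.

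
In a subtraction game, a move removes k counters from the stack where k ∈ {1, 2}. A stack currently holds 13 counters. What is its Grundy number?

Grundy values for subtraction set {1, 2}:
k:     0  1  2  3  4  5  6  7  8  9 10 11 12 13
g(k):  0  1  2  0  1  2  0  1  2  0  1  2  0  1
So g(13) = 1.

1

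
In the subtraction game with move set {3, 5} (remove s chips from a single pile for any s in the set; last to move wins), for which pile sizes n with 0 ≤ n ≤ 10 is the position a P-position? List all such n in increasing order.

Build the Grundy sequence with g(k) = mex{g(k−s) : s ∈ {3, 5}, s ≤ k}:
g(0) = mex{} = 0
g(1) = mex{} = 0
g(2) = mex{} = 0
g(3) = mex{0} = 1
g(4) = mex{0} = 1
g(5) = mex{0} = 1
g(6) = mex{0,1} = 2
g(7) = mex{0,1} = 2
g(8) = mex{1} = 0
g(9) = mex{1,2} = 0
g(10) = mex{1,2} = 0
The P-positions (g = 0) in 0..10 are 0, 1, 2, 8, 9, 10.

0, 1, 2, 8, 9, 10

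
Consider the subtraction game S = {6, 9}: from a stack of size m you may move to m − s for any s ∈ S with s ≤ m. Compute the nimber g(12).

2

Build the Grundy sequence with g(k) = mex{g(k−s) : s ∈ {6, 9}, s ≤ k}:
g(0) = mex{} = 0
g(1) = mex{} = 0
g(2) = mex{} = 0
g(3) = mex{} = 0
g(4) = mex{} = 0
g(5) = mex{} = 0
g(6) = mex{0} = 1
g(7) = mex{0} = 1
g(8) = mex{0} = 1
g(9) = mex{0} = 1
g(10) = mex{0} = 1
g(11) = mex{0} = 1
g(12) = mex{0,1} = 2
So g(12) = 2.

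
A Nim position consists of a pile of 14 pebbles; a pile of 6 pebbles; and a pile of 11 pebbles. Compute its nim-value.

3

Compute the nim-sum pairwise:
14 ^ 6 = 8
8 ^ 11 = 3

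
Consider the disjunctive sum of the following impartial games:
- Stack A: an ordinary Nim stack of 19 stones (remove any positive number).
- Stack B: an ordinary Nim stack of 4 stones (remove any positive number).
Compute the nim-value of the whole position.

23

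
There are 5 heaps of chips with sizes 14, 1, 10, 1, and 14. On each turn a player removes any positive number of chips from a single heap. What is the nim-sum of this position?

Bitwise XOR of the heap sizes:
  1110  (14)
  0001  (1)
  1010  (10)
  0001  (1)
  1110  (14)
  ----
  1010  (10)

10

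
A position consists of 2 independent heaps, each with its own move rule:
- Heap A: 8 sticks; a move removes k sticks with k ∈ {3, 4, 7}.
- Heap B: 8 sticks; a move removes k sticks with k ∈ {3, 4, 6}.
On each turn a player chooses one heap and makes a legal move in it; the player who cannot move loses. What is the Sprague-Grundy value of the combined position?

Grundy values for heap A (subtraction set {3, 4, 7}):
k:     0  1  2  3  4  5  6  7  8
g(k):  0  0  0  1  1  1  2  2  2
So g(8) = 2.
Grundy values for heap B (subtraction set {3, 4, 6}):
k:     0  1  2  3  4  5  6  7  8
g(k):  0  0  0  1  1  1  2  2  2
So g(8) = 2.
The value of a disjunctive sum is the nim-sum of the parts.
Combined value = 2 XOR 2 = 0.

0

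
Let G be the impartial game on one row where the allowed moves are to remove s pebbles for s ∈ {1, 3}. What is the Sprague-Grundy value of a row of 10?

0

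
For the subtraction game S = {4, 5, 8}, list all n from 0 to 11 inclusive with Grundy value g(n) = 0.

0, 1, 2, 3

Compute g(0), g(1), … for moves {4, 5, 8}:
k:     0  1  2  3  4  5  6  7  8  9 10 11
g(k):  0  0  0  0  1  1  1  1  2  2  2  2
The P-positions (g = 0) in 0..11 are 0, 1, 2, 3.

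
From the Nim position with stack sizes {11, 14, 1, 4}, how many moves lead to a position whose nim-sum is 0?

0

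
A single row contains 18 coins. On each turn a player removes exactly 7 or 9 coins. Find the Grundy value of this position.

0

Compute g(0), g(1), … for moves {7, 9}:
k:     0  1  2  3  4  5  6  7  8  9 10 11 12 13 14 15 16 17 18
g(k):  0  0  0  0  0  0  0  1  1  1  1  1  1  1  2  2  0  0  0
So g(18) = 0.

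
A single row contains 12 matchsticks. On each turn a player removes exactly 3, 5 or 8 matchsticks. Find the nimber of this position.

0

Grundy values for subtraction set {3, 5, 8}:
g(0) = mex{} = 0
g(1) = mex{} = 0
g(2) = mex{} = 0
g(3) = mex{0} = 1
g(4) = mex{0} = 1
g(5) = mex{0} = 1
g(6) = mex{0,1} = 2
g(7) = mex{0,1} = 2
g(8) = mex{0,1} = 2
g(9) = mex{0,1,2} = 3
g(10) = mex{0,1,2} = 3
g(11) = mex{1,2} = 0
g(12) = mex{1,2,3} = 0
So g(12) = 0.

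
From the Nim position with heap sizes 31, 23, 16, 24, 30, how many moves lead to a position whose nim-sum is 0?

5

Nim-sum: 31 ⊕ 23 ⊕ 16 ⊕ 24 ⊕ 30 = 30.
The overall nim-sum is X = 30. A heap of size p has a winning move iff p XOR X < p (reduce it to p XOR X).
  31: 31 XOR 30 = 1 < 31 — winning move (to 1).
  23: 23 XOR 30 = 9 < 23 — winning move (to 9).
  16: 16 XOR 30 = 14 < 16 — winning move (to 14).
  24: 24 XOR 30 = 6 < 24 — winning move (to 6).
  30: 30 XOR 30 = 0 < 30 — winning move (to 0).
That gives 5 winning moves.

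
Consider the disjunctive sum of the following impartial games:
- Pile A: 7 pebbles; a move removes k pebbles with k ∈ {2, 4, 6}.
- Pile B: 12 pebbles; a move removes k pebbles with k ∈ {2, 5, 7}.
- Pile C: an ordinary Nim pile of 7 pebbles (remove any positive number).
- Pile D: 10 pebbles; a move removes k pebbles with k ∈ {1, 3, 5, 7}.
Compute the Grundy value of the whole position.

5

Build the Grundy sequence for pile A with g(k) = mex{g(k−s) : s ∈ {2, 4, 6}, s ≤ k}:
k:     0  1  2  3  4  5  6  7
g(k):  0  0  1  1  2  2  3  3
So g(7) = 3.
For pile B, compute g(0), g(1), … with moves {2, 5, 7}:
g(0) = mex{} = 0
g(1) = mex{} = 0
g(2) = mex{0} = 1
g(3) = mex{0} = 1
g(4) = mex{1} = 0
g(5) = mex{0,1} = 2
g(6) = mex{0} = 1
g(7) = mex{0,1,2} = 3
g(8) = mex{0,1} = 2
g(9) = mex{0,1,3} = 2
g(10) = mex{1,2} = 0
g(11) = mex{0,1,2} = 3
g(12) = mex{0,2,3} = 1
So g(12) = 1.
Pile C is a plain Nim pile of size 7, so its Grundy value is 7.
Build the Grundy sequence for pile D with g(k) = mex{g(k−s) : s ∈ {1, 3, 5, 7}, s ≤ k}:
k:     0  1  2  3  4  5  6  7  8  9 10
g(k):  0  1  0  1  0  1  0  1  0  1  0
So g(10) = 0.
The value of a disjunctive sum is the nim-sum of the parts.
Combined value = 3 XOR 1 XOR 7 XOR 0 = 5.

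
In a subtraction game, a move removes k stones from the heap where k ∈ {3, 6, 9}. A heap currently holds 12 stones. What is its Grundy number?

Build the Grundy sequence with g(k) = mex{g(k−s) : s ∈ {3, 6, 9}, s ≤ k}:
g(0) = mex{} = 0
g(1) = mex{} = 0
g(2) = mex{} = 0
g(3) = mex{0} = 1
g(4) = mex{0} = 1
g(5) = mex{0} = 1
g(6) = mex{0,1} = 2
g(7) = mex{0,1} = 2
g(8) = mex{0,1} = 2
g(9) = mex{0,1,2} = 3
g(10) = mex{0,1,2} = 3
g(11) = mex{0,1,2} = 3
g(12) = mex{1,2,3} = 0
So g(12) = 0.

0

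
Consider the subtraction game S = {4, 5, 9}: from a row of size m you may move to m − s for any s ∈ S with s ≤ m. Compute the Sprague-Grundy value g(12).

3

Compute g(0), g(1), … for moves {4, 5, 9}:
k:     0  1  2  3  4  5  6  7  8  9 10 11 12
g(k):  0  0  0  0  1  1  1  1  2  2  2  2  3
So g(12) = 3.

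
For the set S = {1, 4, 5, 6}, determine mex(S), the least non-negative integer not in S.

0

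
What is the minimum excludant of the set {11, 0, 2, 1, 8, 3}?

The values 0, 1, 2, 3 are all present; 4 is the first non-negative integer missing from the set.

4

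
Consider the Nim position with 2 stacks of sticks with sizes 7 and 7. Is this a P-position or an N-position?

P-position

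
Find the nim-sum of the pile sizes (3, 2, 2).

3

Nim-sum: 3 ^ 2 ^ 2 = 3.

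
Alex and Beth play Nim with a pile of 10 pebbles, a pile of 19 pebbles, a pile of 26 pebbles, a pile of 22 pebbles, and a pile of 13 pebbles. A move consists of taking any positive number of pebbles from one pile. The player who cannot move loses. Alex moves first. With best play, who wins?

Nim-sum: 10 ⊕ 19 ⊕ 26 ⊕ 22 ⊕ 13 = 24.
The nim-sum is 24 ≠ 0, so this is an N-position: the player to move can win; Alex has a winning move.

Alex wins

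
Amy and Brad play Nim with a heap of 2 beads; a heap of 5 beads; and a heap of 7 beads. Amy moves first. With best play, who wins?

Compute the nim-sum pairwise:
2 ^ 5 = 7
7 ^ 7 = 0
The nim-sum is 0, so this is a P-position: the player to move is in a losing position under optimal play; Amy is about to move from it and so loses — Brad wins.

Brad wins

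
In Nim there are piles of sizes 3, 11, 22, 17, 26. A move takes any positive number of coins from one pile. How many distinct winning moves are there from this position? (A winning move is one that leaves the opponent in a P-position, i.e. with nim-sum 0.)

3

Compute the nim-sum pairwise:
3 XOR 11 = 8
8 XOR 22 = 30
30 XOR 17 = 15
15 XOR 26 = 21
The overall nim-sum is X = 21. A pile of size p has a winning move iff p XOR X < p (reduce it to p XOR X).
  3: 3 XOR 21 = 22 ≥ 3 — no move.
  11: 11 XOR 21 = 30 ≥ 11 — no move.
  22: 22 XOR 21 = 3 < 22 — winning move (to 3).
  17: 17 XOR 21 = 4 < 17 — winning move (to 4).
  26: 26 XOR 21 = 15 < 26 — winning move (to 15).
That gives 3 winning moves.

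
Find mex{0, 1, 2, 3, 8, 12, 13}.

The values 0, 1, 2, 3 are all present; 4 is the first non-negative integer missing from the set.

4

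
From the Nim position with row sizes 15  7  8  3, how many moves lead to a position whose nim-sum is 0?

3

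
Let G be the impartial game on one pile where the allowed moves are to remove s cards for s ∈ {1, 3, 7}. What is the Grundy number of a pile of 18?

0

Build the Grundy sequence with g(k) = mex{g(k−s) : s ∈ {1, 3, 7}, s ≤ k}:
k:     0  1  2  3  4  5  6  7  8  9 10 11 12 13 14 15 16 17 18
g(k):  0  1  0  1  0  1  0  1  0  1  0  1  0  1  0  1  0  1  0
So g(18) = 0.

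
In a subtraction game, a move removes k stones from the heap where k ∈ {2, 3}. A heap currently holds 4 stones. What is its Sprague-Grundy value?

Compute g(0), g(1), … for moves {2, 3}:
g(0) = mex{} = 0
g(1) = mex{} = 0
g(2) = mex{0} = 1
g(3) = mex{0} = 1
g(4) = mex{0,1} = 2
So g(4) = 2.

2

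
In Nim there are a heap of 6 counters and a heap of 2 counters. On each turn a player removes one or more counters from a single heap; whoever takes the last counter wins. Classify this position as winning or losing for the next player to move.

Winning position

Compute the nim-sum pairwise:
6 XOR 2 = 4
The nim-sum is 4 ≠ 0, so this is an N-position: the player to move can win.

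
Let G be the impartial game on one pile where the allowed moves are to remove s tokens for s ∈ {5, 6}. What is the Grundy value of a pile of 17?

1

Grundy values for subtraction set {5, 6}:
k:     0  1  2  3  4  5  6  7  8  9 10 11 12 13 14 15 16 17
g(k):  0  0  0  0  0  1  1  1  1  1  2  0  0  0  0  0  1  1
So g(17) = 1.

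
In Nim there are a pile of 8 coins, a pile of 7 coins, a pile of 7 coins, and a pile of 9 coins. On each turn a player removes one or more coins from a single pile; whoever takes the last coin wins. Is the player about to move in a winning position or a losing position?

Bitwise XOR of the heap sizes:
  1000  (8)
  0111  (7)
  0111  (7)
  1001  (9)
  ----
  0001  (1)
The nim-sum is 1 ≠ 0, so this is an N-position: the player to move can win.

Winning position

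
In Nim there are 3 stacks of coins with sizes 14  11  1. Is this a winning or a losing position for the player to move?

Compute the nim-sum pairwise:
14 XOR 11 = 5
5 XOR 1 = 4
The nim-sum is 4 ≠ 0, so this is an N-position: the player to move can win.

Winning position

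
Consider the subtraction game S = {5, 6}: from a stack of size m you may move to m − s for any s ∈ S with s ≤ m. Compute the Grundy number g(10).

2

Compute g(0), g(1), … for moves {5, 6}:
g(0) = mex{} = 0
g(1) = mex{} = 0
g(2) = mex{} = 0
g(3) = mex{} = 0
g(4) = mex{} = 0
g(5) = mex{0} = 1
g(6) = mex{0} = 1
g(7) = mex{0} = 1
g(8) = mex{0} = 1
g(9) = mex{0} = 1
g(10) = mex{0,1} = 2
So g(10) = 2.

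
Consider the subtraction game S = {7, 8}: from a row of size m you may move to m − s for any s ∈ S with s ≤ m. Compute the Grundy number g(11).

1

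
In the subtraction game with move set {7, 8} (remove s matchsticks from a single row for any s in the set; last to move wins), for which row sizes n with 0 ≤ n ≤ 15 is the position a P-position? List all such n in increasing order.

0, 1, 2, 3, 4, 5, 6, 15

Grundy values for subtraction set {7, 8}:
k:     0  1  2  3  4  5  6  7  8  9 10 11 12 13 14 15
g(k):  0  0  0  0  0  0  0  1  1  1  1  1  1  1  2  0
The P-positions (g = 0) in 0..15 are 0, 1, 2, 3, 4, 5, 6, 15.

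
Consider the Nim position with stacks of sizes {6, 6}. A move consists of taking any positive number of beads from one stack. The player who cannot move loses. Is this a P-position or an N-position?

Compute the nim-sum pairwise:
6 ⊕ 6 = 0
The nim-sum is 0, so this is a P-position: the player to move is in a losing position under optimal play.

P-position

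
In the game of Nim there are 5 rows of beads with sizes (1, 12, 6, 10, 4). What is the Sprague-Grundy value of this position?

5

Compute the nim-sum pairwise:
1 ^ 12 = 13
13 ^ 6 = 11
11 ^ 10 = 1
1 ^ 4 = 5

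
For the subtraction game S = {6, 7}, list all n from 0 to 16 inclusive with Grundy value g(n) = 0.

0, 1, 2, 3, 4, 5, 13, 14, 15, 16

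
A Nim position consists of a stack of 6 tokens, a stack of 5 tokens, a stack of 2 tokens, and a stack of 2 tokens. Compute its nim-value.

Nim-sum: 6 ⊕ 5 ⊕ 2 ⊕ 2 = 3.

3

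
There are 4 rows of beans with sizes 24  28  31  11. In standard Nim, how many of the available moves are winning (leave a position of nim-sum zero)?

Nim-sum: 24 XOR 28 XOR 31 XOR 11 = 16.
The overall nim-sum is X = 16. A row of size p has a winning move iff p XOR X < p (reduce it to p XOR X).
  24: 24 XOR 16 = 8 < 24 — winning move (to 8).
  28: 28 XOR 16 = 12 < 28 — winning move (to 12).
  31: 31 XOR 16 = 15 < 31 — winning move (to 15).
  11: 11 XOR 16 = 27 ≥ 11 — no move.
That gives 3 winning moves.

3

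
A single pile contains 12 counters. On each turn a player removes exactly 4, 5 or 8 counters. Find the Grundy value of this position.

Grundy values for subtraction set {4, 5, 8}:
k:     0  1  2  3  4  5  6  7  8  9 10 11 12
g(k):  0  0  0  0  1  1  1  1  2  2  2  2  0
So g(12) = 0.

0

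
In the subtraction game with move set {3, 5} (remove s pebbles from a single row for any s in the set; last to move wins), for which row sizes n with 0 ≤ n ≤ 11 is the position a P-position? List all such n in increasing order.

0, 1, 2, 8, 9, 10

Build the Grundy sequence with g(k) = mex{g(k−s) : s ∈ {3, 5}, s ≤ k}:
g(0) = mex{} = 0
g(1) = mex{} = 0
g(2) = mex{} = 0
g(3) = mex{0} = 1
g(4) = mex{0} = 1
g(5) = mex{0} = 1
g(6) = mex{0,1} = 2
g(7) = mex{0,1} = 2
g(8) = mex{1} = 0
g(9) = mex{1,2} = 0
g(10) = mex{1,2} = 0
g(11) = mex{0,2} = 1
The P-positions (g = 0) in 0..11 are 0, 1, 2, 8, 9, 10.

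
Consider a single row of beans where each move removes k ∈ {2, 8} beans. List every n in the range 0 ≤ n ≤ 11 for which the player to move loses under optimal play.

Grundy values for subtraction set {2, 8}:
k:     0  1  2  3  4  5  6  7  8  9 10 11
g(k):  0  0  1  1  0  0  1  1  2  2  0  0
The P-positions (g = 0) in 0..11 are 0, 1, 4, 5, 10, 11.

0, 1, 4, 5, 10, 11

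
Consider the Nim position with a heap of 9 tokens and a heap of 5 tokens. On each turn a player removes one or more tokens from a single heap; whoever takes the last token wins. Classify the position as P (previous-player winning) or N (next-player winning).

Nim-sum: 9 ⊕ 5 = 12.
The nim-sum is 12 ≠ 0, so this is an N-position: the player to move can win.

N-position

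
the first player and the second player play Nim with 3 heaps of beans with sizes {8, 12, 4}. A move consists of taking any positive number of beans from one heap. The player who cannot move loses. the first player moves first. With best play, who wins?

the second player wins

Compute the nim-sum pairwise:
8 XOR 12 = 4
4 XOR 4 = 0
The nim-sum is 0, so this is a P-position: the player to move is in a losing position under optimal play; the first player is about to move from it and so loses — the second player wins.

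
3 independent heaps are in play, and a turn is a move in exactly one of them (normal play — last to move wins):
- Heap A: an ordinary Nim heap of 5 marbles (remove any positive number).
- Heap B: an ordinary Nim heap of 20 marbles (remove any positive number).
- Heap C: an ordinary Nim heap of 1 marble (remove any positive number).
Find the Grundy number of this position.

16

Heap A is a plain Nim heap of size 5, so its Grundy value is 5.
Heap B is a plain Nim heap of size 20, so its Grundy value is 20.
Heap C is a plain Nim heap of size 1, so its Grundy value is 1.
The value of a disjunctive sum is the nim-sum of the parts.
Combined value = 5 ⊕ 20 ⊕ 1 = 16.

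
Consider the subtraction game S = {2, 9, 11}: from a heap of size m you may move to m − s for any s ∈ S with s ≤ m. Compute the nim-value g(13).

2

Compute g(0), g(1), … for moves {2, 9, 11}:
g(0) = mex{} = 0
g(1) = mex{} = 0
g(2) = mex{0} = 1
g(3) = mex{0} = 1
g(4) = mex{1} = 0
g(5) = mex{1} = 0
g(6) = mex{0} = 1
g(7) = mex{0} = 1
g(8) = mex{1} = 0
g(9) = mex{0,1} = 2
g(10) = mex{0} = 1
g(11) = mex{0,1,2} = 3
g(12) = mex{0,1} = 2
g(13) = mex{0,1,3} = 2
So g(13) = 2.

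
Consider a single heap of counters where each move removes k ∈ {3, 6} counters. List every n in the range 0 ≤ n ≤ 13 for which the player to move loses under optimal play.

0, 1, 2, 9, 10, 11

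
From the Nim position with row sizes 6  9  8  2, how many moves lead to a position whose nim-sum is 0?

Bitwise XOR of the heap sizes:
  0110  (6)
  1001  (9)
  1000  (8)
  0010  (2)
  ----
  0101  (5)
The overall nim-sum is X = 5. A row of size p has a winning move iff p XOR X < p (reduce it to p XOR X).
  6: 6 XOR 5 = 3 < 6 — winning move (to 3).
  9: 9 XOR 5 = 12 ≥ 9 — no move.
  8: 8 XOR 5 = 13 ≥ 8 — no move.
  2: 2 XOR 5 = 7 ≥ 2 — no move.
That gives 1 winning move.

1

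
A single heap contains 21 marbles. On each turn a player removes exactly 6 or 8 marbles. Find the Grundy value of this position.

1

Compute g(0), g(1), … for moves {6, 8}:
k:     0  1  2  3  4  5  6  7  8  9 10 11 12 13 14 15 16 17 18 19 20 21
g(k):  0  0  0  0  0  0  1  1  1  1  1  1  2  2  0  0  0  0  0  0  1  1
So g(21) = 1.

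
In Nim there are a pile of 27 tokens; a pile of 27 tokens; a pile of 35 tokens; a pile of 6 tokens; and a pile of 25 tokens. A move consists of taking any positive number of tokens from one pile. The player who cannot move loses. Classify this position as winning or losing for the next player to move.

Write each in binary and XOR column by column:
  011011  (27)
  011011  (27)
  100011  (35)
  000110  (6)
  011001  (25)
  ------
  111100  (60)
The nim-sum is 60 ≠ 0, so this is an N-position: the player to move can win.

Winning position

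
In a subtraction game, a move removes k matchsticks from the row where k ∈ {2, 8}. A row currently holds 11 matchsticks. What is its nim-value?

0

Compute g(0), g(1), … for moves {2, 8}:
g(0) = mex{} = 0
g(1) = mex{} = 0
g(2) = mex{0} = 1
g(3) = mex{0} = 1
g(4) = mex{1} = 0
g(5) = mex{1} = 0
g(6) = mex{0} = 1
g(7) = mex{0} = 1
g(8) = mex{0,1} = 2
g(9) = mex{0,1} = 2
g(10) = mex{1,2} = 0
g(11) = mex{1,2} = 0
So g(11) = 0.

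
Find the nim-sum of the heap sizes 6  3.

Bitwise XOR of the heap sizes:
  110  (6)
  011  (3)
  ---
  101  (5)

5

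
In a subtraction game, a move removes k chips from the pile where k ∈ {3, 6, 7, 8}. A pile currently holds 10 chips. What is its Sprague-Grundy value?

Compute g(0), g(1), … for moves {3, 6, 7, 8}:
k:     0  1  2  3  4  5  6  7  8  9 10
g(k):  0  0  0  1  1  1  2  2  2  3  3
So g(10) = 3.

3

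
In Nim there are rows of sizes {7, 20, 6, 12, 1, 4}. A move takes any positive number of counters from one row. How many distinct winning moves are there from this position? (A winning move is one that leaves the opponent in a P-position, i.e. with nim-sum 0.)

Nim-sum: 7 XOR 20 XOR 6 XOR 12 XOR 1 XOR 4 = 28.
The overall nim-sum is X = 28. A row of size p has a winning move iff p XOR X < p (reduce it to p XOR X).
  7: 7 XOR 28 = 27 ≥ 7 — no move.
  20: 20 XOR 28 = 8 < 20 — winning move (to 8).
  6: 6 XOR 28 = 26 ≥ 6 — no move.
  12: 12 XOR 28 = 16 ≥ 12 — no move.
  1: 1 XOR 28 = 29 ≥ 1 — no move.
  4: 4 XOR 28 = 24 ≥ 4 — no move.
That gives 1 winning move.

1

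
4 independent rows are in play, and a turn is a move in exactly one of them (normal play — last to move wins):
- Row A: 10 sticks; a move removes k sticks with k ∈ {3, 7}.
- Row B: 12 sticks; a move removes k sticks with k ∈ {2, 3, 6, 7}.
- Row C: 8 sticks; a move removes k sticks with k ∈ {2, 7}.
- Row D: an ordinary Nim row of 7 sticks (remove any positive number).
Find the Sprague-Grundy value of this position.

Build the Grundy sequence for row A with g(k) = mex{g(k−s) : s ∈ {3, 7}, s ≤ k}:
g(0) = mex{} = 0
g(1) = mex{} = 0
g(2) = mex{} = 0
g(3) = mex{0} = 1
g(4) = mex{0} = 1
g(5) = mex{0} = 1
g(6) = mex{1} = 0
g(7) = mex{0,1} = 2
g(8) = mex{0,1} = 2
g(9) = mex{0} = 1
g(10) = mex{1,2} = 0
So g(10) = 0.
Grundy values for row B (subtraction set {2, 3, 6, 7}):
k:     0  1  2  3  4  5  6  7  8  9 10 11 12
g(k):  0  0  1  1  2  0  3  1  2  0  0  1  1
So g(12) = 1.
Build the Grundy sequence for row C with g(k) = mex{g(k−s) : s ∈ {2, 7}, s ≤ k}:
k:     0  1  2  3  4  5  6  7  8
g(k):  0  0  1  1  0  0  1  1  2
So g(8) = 2.
Row D is a plain Nim row of size 7, so its Grundy value is 7.
By the Sprague-Grundy theorem, the Grundy value of a sum of independent games is the XOR of the component values.
Combined value = 0 XOR 1 XOR 2 XOR 7 = 4.

4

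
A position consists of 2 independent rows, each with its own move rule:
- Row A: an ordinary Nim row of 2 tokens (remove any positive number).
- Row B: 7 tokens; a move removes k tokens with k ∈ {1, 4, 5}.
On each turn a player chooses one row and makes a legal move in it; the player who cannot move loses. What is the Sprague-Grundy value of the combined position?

1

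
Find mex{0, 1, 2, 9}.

3

The values 0, 1, 2 are all present; 3 is the first non-negative integer missing from the set.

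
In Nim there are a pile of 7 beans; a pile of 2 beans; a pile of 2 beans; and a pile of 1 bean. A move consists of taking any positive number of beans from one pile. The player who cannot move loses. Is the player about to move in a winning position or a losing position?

Nim-sum: 7 ⊕ 2 ⊕ 2 ⊕ 1 = 6.
The nim-sum is 6 ≠ 0, so this is an N-position: the player to move can win.

Winning position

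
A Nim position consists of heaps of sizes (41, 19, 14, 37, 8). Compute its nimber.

25

Compute the nim-sum pairwise:
41 XOR 19 = 58
58 XOR 14 = 52
52 XOR 37 = 17
17 XOR 8 = 25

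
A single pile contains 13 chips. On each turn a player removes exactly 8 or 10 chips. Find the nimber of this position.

Grundy values for subtraction set {8, 10}:
g(0) = mex{} = 0
g(1) = mex{} = 0
g(2) = mex{} = 0
g(3) = mex{} = 0
g(4) = mex{} = 0
g(5) = mex{} = 0
g(6) = mex{} = 0
g(7) = mex{} = 0
g(8) = mex{0} = 1
g(9) = mex{0} = 1
g(10) = mex{0} = 1
g(11) = mex{0} = 1
g(12) = mex{0} = 1
g(13) = mex{0} = 1
So g(13) = 1.

1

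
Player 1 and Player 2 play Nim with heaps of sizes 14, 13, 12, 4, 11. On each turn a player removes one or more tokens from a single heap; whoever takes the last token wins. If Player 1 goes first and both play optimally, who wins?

Nim-sum: 14 ^ 13 ^ 12 ^ 4 ^ 11 = 0.
The nim-sum is 0, so this is a P-position: the player to move is in a losing position under optimal play; Player 1 is about to move from it and so loses — Player 2 wins.

Player 2 wins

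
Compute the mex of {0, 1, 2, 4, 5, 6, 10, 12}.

3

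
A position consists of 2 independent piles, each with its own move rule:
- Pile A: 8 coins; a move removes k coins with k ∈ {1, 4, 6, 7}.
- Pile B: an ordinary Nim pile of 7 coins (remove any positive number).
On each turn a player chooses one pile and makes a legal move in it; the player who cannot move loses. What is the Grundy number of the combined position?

For pile A, compute g(0), g(1), … with moves {1, 4, 6, 7}:
k:     0  1  2  3  4  5  6  7  8
g(k):  0  1  0  1  2  0  1  2  3
So g(8) = 3.
Pile B is a plain Nim pile of size 7, so its Grundy value is 7.
The value of a disjunctive sum is the nim-sum of the parts.
Combined value = 3 ⊕ 7 = 4.

4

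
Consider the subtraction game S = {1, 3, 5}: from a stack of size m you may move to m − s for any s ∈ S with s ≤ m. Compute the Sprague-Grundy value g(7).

1

Grundy values for subtraction set {1, 3, 5}:
g(0) = mex{} = 0
g(1) = mex{0} = 1
g(2) = mex{1} = 0
g(3) = mex{0} = 1
g(4) = mex{1} = 0
g(5) = mex{0} = 1
g(6) = mex{1} = 0
g(7) = mex{0} = 1
So g(7) = 1.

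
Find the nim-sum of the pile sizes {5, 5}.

0

In binary:
  101  (5)
  101  (5)
  ---
  000  (0)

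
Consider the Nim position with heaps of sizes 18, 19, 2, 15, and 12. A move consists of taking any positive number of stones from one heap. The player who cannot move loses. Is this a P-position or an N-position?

P-position

Compute the nim-sum pairwise:
18 ^ 19 = 1
1 ^ 2 = 3
3 ^ 15 = 12
12 ^ 12 = 0
The nim-sum is 0, so this is a P-position: the player to move is in a losing position under optimal play.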